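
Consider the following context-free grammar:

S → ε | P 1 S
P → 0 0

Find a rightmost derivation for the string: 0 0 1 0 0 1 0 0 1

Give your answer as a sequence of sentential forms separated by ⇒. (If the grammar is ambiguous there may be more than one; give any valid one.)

S ⇒ P 1 S ⇒ P 1 P 1 S ⇒ P 1 P 1 P 1 S ⇒ P 1 P 1 P 1 ⇒ P 1 P 1 0 0 1 ⇒ P 1 0 0 1 0 0 1 ⇒ 0 0 1 0 0 1 0 0 1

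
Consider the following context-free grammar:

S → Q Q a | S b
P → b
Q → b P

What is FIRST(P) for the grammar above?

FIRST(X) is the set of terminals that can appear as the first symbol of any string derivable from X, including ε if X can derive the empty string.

We compute FIRST(P) using the standard algorithm.
FIRST(P) = {b}
FIRST(Q) = {b}
FIRST(S) = {b}
Therefore, FIRST(P) = {b}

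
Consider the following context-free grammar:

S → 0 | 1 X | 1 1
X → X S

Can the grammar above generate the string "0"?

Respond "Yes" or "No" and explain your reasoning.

Yes - a valid derivation exists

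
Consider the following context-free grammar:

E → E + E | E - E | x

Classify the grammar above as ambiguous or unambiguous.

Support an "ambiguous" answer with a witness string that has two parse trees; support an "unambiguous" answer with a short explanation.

Ambiguous - the string 'x + x - x + x - x + x' has two distinct parse trees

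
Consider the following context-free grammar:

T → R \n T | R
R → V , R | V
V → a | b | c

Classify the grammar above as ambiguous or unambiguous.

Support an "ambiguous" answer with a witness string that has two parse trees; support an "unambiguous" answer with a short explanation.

Unambiguous - every string in the language has a unique parse tree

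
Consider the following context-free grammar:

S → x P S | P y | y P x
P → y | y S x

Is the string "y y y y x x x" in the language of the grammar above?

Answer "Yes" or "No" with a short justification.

Yes - a valid derivation exists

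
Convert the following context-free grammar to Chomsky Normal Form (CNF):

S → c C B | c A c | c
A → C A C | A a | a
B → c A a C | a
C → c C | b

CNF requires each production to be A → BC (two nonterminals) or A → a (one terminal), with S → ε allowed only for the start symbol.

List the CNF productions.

TC → c; S → c; TA → a; A → a; B → a; C → b; S → TC X0; X0 → C B; S → TC X1; X1 → A TC; A → C X2; X2 → A C; A → A TA; B → TC X3; X3 → A X4; X4 → TA C; C → TC C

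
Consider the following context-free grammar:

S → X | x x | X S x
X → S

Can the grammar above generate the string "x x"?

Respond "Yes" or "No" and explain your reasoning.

Yes - a valid derivation exists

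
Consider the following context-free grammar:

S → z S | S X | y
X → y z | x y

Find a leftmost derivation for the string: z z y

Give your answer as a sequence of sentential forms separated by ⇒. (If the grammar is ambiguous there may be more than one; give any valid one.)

S ⇒ z S ⇒ z z S ⇒ z z y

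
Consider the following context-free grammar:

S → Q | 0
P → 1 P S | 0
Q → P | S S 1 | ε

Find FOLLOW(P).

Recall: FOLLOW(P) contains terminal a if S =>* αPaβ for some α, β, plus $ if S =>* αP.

We compute FOLLOW(P) using the standard algorithm.
FOLLOW(S) starts with {$}.
FIRST(P) = {0, 1}
FIRST(Q) = {0, 1, ε}
FIRST(S) = {0, 1, ε}
FOLLOW(P) = {$, 0, 1}
FOLLOW(Q) = {$, 0, 1}
FOLLOW(S) = {$, 0, 1}
Therefore, FOLLOW(P) = {$, 0, 1}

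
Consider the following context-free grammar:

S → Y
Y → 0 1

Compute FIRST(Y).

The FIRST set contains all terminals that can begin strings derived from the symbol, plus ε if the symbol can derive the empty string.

We compute FIRST(Y) using the standard algorithm.
FIRST(S) = {0}
FIRST(Y) = {0}
Therefore, FIRST(Y) = {0}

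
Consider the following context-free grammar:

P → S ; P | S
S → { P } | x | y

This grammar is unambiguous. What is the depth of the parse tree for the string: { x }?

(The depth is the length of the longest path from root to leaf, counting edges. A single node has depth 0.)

4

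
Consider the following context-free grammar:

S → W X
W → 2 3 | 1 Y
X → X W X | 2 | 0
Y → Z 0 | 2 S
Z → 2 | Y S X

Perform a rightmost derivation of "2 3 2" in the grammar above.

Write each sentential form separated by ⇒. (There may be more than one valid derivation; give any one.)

S ⇒ W X ⇒ W 2 ⇒ 2 3 2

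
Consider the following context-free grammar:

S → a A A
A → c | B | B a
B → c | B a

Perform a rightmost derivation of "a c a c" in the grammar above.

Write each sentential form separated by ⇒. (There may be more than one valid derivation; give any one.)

S ⇒ a A A ⇒ a A c ⇒ a B a c ⇒ a c a c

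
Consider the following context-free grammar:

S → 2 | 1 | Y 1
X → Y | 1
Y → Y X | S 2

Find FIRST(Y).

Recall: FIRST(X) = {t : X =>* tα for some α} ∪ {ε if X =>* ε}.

We compute FIRST(Y) using the standard algorithm.
FIRST(S) = {1, 2}
FIRST(X) = {1, 2}
FIRST(Y) = {1, 2}
Therefore, FIRST(Y) = {1, 2}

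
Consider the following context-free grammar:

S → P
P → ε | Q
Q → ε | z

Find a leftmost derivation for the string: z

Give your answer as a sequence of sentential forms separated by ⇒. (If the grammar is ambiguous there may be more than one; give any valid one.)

S ⇒ P ⇒ Q ⇒ z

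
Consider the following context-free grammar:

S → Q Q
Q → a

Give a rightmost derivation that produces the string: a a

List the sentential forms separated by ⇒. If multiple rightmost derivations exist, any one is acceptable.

S ⇒ Q Q ⇒ Q a ⇒ a a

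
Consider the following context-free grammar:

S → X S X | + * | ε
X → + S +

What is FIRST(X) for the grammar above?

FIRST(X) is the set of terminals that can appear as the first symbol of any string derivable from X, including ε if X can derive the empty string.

We compute FIRST(X) using the standard algorithm.
FIRST(S) = {+, ε}
FIRST(X) = {+}
Therefore, FIRST(X) = {+}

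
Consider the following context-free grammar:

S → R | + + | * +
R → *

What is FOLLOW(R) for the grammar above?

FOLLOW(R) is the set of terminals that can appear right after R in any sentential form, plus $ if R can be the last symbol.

We compute FOLLOW(R) using the standard algorithm.
FOLLOW(S) starts with {$}.
FIRST(R) = {*}
FIRST(S) = {*, +}
FOLLOW(R) = {$}
FOLLOW(S) = {$}
Therefore, FOLLOW(R) = {$}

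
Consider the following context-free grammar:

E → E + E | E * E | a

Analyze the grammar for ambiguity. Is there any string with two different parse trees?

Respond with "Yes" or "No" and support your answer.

Yes - the string 'a + a + a * a * a' has two distinct parse trees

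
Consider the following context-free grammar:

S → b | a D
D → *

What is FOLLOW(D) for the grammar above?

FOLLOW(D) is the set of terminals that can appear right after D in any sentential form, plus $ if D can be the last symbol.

We compute FOLLOW(D) using the standard algorithm.
FOLLOW(S) starts with {$}.
FIRST(D) = {*}
FIRST(S) = {a, b}
FOLLOW(D) = {$}
FOLLOW(S) = {$}
Therefore, FOLLOW(D) = {$}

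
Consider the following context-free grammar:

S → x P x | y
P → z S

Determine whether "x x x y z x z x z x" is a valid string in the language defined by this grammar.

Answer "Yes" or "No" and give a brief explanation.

No - no valid derivation exists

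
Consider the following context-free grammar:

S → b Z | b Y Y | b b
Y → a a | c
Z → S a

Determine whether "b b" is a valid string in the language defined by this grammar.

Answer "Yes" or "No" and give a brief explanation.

Yes - a valid derivation exists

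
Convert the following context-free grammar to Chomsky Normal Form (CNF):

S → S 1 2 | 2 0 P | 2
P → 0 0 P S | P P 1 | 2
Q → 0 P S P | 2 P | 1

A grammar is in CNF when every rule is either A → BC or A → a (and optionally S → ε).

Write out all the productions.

T1 → 1; T2 → 2; T0 → 0; S → 2; P → 2; Q → 1; S → S X0; X0 → T1 T2; S → T2 X1; X1 → T0 P; P → T0 X2; X2 → T0 X3; X3 → P S; P → P X4; X4 → P T1; Q → T0 X5; X5 → P X6; X6 → S P; Q → T2 P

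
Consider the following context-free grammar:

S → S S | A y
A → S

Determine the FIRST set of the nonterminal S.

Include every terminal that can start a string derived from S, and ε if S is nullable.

We compute FIRST(S) using the standard algorithm.
FIRST(A) = {}
FIRST(S) = {}
Therefore, FIRST(S) = {}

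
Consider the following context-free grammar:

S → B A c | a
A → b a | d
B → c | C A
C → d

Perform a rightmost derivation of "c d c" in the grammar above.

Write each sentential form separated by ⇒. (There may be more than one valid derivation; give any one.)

S ⇒ B A c ⇒ B d c ⇒ c d c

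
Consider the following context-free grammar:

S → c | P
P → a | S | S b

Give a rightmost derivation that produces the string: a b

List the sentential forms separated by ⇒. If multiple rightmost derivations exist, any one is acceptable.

S ⇒ P ⇒ S b ⇒ P b ⇒ a b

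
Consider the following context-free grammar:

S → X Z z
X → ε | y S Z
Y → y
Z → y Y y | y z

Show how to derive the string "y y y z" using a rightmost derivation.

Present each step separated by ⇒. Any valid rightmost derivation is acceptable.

S ⇒ X Z z ⇒ X y Y y z ⇒ X y y y z ⇒ y y y z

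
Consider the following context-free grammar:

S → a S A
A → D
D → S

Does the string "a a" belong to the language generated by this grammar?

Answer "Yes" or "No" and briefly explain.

No - no valid derivation exists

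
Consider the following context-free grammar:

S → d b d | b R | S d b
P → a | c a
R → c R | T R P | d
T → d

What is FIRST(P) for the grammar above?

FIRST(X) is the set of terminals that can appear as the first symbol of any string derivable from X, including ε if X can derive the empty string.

We compute FIRST(P) using the standard algorithm.
FIRST(P) = {a, c}
FIRST(R) = {c, d}
FIRST(S) = {b, d}
FIRST(T) = {d}
Therefore, FIRST(P) = {a, c}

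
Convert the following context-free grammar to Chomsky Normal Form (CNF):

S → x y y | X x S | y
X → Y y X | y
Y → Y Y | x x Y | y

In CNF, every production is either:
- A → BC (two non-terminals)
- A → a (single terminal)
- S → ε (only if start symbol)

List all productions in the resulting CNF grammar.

TX → x; TY → y; S → y; X → y; Y → y; S → TX X0; X0 → TY TY; S → X X1; X1 → TX S; X → Y X2; X2 → TY X; Y → Y Y; Y → TX X3; X3 → TX Y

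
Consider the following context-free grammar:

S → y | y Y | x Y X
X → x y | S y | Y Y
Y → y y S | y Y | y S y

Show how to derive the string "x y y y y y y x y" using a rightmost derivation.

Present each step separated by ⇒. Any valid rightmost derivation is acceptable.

S ⇒ x Y X ⇒ x Y x y ⇒ x y y S x y ⇒ x y y y Y x y ⇒ x y y y y y S x y ⇒ x y y y y y y x y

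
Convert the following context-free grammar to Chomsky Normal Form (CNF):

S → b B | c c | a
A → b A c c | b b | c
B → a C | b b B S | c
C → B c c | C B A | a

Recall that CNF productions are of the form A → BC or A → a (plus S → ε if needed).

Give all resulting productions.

TB → b; TC → c; S → a; A → c; TA → a; B → c; C → a; S → TB B; S → TC TC; A → TB X0; X0 → A X1; X1 → TC TC; A → TB TB; B → TA C; B → TB X2; X2 → TB X3; X3 → B S; C → B X4; X4 → TC TC; C → C X5; X5 → B A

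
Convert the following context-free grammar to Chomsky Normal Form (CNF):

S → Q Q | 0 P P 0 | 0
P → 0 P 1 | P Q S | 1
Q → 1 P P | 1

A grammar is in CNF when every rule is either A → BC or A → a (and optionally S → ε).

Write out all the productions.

T0 → 0; S → 0; T1 → 1; P → 1; Q → 1; S → Q Q; S → T0 X0; X0 → P X1; X1 → P T0; P → T0 X2; X2 → P T1; P → P X3; X3 → Q S; Q → T1 X4; X4 → P P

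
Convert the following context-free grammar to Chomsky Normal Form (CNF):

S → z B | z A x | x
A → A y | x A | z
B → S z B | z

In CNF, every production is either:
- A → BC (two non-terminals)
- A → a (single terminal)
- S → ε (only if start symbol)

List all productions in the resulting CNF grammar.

TZ → z; TX → x; S → x; TY → y; A → z; B → z; S → TZ B; S → TZ X0; X0 → A TX; A → A TY; A → TX A; B → S X1; X1 → TZ B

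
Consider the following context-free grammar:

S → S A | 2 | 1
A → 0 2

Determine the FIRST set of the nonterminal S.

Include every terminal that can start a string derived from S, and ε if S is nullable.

We compute FIRST(S) using the standard algorithm.
FIRST(A) = {0}
FIRST(S) = {1, 2}
Therefore, FIRST(S) = {1, 2}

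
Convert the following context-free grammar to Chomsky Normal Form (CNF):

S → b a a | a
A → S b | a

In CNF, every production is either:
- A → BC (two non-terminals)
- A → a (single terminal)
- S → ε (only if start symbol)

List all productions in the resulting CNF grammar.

TB → b; TA → a; S → a; A → a; S → TB X0; X0 → TA TA; A → S TB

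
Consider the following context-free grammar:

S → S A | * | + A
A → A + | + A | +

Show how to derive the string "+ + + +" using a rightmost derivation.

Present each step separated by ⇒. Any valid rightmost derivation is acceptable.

S ⇒ + A ⇒ + A + ⇒ + A + + ⇒ + + + +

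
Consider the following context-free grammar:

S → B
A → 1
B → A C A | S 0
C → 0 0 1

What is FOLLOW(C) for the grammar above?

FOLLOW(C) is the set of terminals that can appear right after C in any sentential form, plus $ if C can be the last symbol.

We compute FOLLOW(C) using the standard algorithm.
FOLLOW(S) starts with {$}.
FIRST(A) = {1}
FIRST(B) = {1}
FIRST(C) = {0}
FIRST(S) = {1}
FOLLOW(A) = {$, 0}
FOLLOW(B) = {$, 0}
FOLLOW(C) = {1}
FOLLOW(S) = {$, 0}
Therefore, FOLLOW(C) = {1}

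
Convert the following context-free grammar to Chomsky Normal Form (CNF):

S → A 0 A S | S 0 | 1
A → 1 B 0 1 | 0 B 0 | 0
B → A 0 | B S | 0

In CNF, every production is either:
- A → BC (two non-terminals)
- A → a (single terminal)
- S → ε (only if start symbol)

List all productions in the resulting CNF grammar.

T0 → 0; S → 1; T1 → 1; A → 0; B → 0; S → A X0; X0 → T0 X1; X1 → A S; S → S T0; A → T1 X2; X2 → B X3; X3 → T0 T1; A → T0 X4; X4 → B T0; B → A T0; B → B S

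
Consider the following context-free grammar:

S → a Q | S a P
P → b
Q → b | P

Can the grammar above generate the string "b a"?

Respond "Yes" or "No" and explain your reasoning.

No - no valid derivation exists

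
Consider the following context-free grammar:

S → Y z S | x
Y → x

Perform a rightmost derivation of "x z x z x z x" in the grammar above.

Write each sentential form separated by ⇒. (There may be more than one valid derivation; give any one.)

S ⇒ Y z S ⇒ Y z Y z S ⇒ Y z Y z Y z S ⇒ Y z Y z Y z x ⇒ Y z Y z x z x ⇒ Y z x z x z x ⇒ x z x z x z x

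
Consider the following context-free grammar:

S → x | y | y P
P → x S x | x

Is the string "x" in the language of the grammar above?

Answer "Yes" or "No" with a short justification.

Yes - a valid derivation exists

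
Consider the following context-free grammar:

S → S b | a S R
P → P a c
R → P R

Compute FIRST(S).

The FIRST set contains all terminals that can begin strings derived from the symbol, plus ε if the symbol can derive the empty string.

We compute FIRST(S) using the standard algorithm.
FIRST(P) = {}
FIRST(R) = {}
FIRST(S) = {a}
Therefore, FIRST(S) = {a}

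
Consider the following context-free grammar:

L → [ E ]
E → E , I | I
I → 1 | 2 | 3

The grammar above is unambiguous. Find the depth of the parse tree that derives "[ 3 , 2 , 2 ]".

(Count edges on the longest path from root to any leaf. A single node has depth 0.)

5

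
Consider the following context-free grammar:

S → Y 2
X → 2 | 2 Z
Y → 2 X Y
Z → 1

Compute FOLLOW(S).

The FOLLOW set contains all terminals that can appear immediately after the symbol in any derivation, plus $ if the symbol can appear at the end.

We compute FOLLOW(S) using the standard algorithm.
FOLLOW(S) starts with {$}.
FIRST(S) = {2}
FIRST(X) = {2}
FIRST(Y) = {2}
FIRST(Z) = {1}
FOLLOW(S) = {$}
FOLLOW(X) = {2}
FOLLOW(Y) = {2}
FOLLOW(Z) = {2}
Therefore, FOLLOW(S) = {$}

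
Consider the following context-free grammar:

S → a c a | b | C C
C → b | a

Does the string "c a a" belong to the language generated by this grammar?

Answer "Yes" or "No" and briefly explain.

No - no valid derivation exists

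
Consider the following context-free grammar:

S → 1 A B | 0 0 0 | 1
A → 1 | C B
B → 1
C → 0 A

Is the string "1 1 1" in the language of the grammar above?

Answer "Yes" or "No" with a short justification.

Yes - a valid derivation exists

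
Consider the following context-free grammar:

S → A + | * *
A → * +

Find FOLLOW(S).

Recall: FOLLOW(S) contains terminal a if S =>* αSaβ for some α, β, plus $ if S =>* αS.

We compute FOLLOW(S) using the standard algorithm.
FOLLOW(S) starts with {$}.
FIRST(A) = {*}
FIRST(S) = {*}
FOLLOW(A) = {+}
FOLLOW(S) = {$}
Therefore, FOLLOW(S) = {$}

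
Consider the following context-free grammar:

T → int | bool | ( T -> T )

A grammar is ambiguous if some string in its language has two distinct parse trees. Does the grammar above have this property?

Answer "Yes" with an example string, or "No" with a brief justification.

No - the grammar is unambiguous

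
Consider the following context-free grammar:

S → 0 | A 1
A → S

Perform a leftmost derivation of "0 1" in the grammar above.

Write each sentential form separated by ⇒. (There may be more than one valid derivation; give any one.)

S ⇒ A 1 ⇒ S 1 ⇒ 0 1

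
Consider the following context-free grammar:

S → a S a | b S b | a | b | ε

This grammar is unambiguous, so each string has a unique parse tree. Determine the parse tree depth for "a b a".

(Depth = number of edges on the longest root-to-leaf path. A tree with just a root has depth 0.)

2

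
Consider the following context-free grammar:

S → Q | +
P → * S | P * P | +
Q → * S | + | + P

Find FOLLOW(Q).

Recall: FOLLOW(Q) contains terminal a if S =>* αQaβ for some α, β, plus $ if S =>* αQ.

We compute FOLLOW(Q) using the standard algorithm.
FOLLOW(S) starts with {$}.
FIRST(P) = {*, +}
FIRST(Q) = {*, +}
FIRST(S) = {*, +}
FOLLOW(P) = {$, *}
FOLLOW(Q) = {$, *}
FOLLOW(S) = {$, *}
Therefore, FOLLOW(Q) = {$, *}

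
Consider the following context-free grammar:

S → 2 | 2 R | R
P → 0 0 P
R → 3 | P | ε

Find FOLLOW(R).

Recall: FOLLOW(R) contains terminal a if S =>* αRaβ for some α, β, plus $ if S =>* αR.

We compute FOLLOW(R) using the standard algorithm.
FOLLOW(S) starts with {$}.
FIRST(P) = {0}
FIRST(R) = {0, 3, ε}
FIRST(S) = {0, 2, 3, ε}
FOLLOW(P) = {$}
FOLLOW(R) = {$}
FOLLOW(S) = {$}
Therefore, FOLLOW(R) = {$}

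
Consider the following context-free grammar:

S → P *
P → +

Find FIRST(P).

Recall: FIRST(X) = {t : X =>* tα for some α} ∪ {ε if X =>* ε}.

We compute FIRST(P) using the standard algorithm.
FIRST(P) = {+}
FIRST(S) = {+}
Therefore, FIRST(P) = {+}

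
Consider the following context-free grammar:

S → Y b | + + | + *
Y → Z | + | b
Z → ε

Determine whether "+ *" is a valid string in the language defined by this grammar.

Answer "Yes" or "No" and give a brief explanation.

Yes - a valid derivation exists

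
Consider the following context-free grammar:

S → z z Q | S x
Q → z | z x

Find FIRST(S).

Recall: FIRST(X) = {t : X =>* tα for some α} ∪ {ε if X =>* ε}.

We compute FIRST(S) using the standard algorithm.
FIRST(Q) = {z}
FIRST(S) = {z}
Therefore, FIRST(S) = {z}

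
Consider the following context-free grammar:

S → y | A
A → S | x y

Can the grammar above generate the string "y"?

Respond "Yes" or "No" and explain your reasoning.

Yes - a valid derivation exists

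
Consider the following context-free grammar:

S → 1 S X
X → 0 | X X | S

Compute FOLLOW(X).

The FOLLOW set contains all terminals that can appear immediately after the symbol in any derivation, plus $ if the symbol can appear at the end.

We compute FOLLOW(X) using the standard algorithm.
FOLLOW(S) starts with {$}.
FIRST(S) = {1}
FIRST(X) = {0, 1}
FOLLOW(S) = {$, 0, 1}
FOLLOW(X) = {$, 0, 1}
Therefore, FOLLOW(X) = {$, 0, 1}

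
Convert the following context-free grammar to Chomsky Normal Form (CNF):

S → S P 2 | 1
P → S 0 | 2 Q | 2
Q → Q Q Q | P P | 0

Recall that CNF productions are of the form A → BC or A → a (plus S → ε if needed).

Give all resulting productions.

T2 → 2; S → 1; T0 → 0; P → 2; Q → 0; S → S X0; X0 → P T2; P → S T0; P → T2 Q; Q → Q X1; X1 → Q Q; Q → P P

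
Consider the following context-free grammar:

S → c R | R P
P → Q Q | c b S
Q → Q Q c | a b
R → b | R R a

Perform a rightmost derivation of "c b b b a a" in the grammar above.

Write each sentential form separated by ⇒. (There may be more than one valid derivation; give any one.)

S ⇒ c R ⇒ c R R a ⇒ c R R R a a ⇒ c R R b a a ⇒ c R b b a a ⇒ c b b b a a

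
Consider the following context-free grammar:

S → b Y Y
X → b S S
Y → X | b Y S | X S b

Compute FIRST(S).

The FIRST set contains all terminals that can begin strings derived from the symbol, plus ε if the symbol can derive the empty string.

We compute FIRST(S) using the standard algorithm.
FIRST(S) = {b}
FIRST(X) = {b}
FIRST(Y) = {b}
Therefore, FIRST(S) = {b}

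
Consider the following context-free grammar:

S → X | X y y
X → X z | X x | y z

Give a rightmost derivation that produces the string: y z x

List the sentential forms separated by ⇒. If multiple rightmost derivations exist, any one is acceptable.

S ⇒ X ⇒ X x ⇒ y z x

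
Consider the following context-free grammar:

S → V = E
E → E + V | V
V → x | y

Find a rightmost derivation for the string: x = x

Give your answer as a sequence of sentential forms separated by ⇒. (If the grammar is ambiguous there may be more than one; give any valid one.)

S ⇒ V = E ⇒ V = V ⇒ V = x ⇒ x = x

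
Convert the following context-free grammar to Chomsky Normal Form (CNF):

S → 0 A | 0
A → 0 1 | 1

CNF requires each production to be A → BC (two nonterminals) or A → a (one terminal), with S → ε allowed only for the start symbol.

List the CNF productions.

T0 → 0; S → 0; T1 → 1; A → 1; S → T0 A; A → T0 T1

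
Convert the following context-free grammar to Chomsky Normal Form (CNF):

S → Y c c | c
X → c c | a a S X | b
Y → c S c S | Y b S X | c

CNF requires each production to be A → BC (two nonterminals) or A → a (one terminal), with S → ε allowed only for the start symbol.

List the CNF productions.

TC → c; S → c; TA → a; X → b; TB → b; Y → c; S → Y X0; X0 → TC TC; X → TC TC; X → TA X1; X1 → TA X2; X2 → S X; Y → TC X3; X3 → S X4; X4 → TC S; Y → Y X5; X5 → TB X6; X6 → S X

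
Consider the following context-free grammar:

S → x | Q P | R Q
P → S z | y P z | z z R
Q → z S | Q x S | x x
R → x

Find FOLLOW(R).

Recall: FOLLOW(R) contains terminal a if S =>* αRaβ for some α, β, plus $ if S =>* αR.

We compute FOLLOW(R) using the standard algorithm.
FOLLOW(S) starts with {$}.
FIRST(P) = {x, y, z}
FIRST(Q) = {x, z}
FIRST(R) = {x}
FIRST(S) = {x, z}
FOLLOW(P) = {$, x, y, z}
FOLLOW(Q) = {$, x, y, z}
FOLLOW(R) = {$, x, y, z}
FOLLOW(S) = {$, x, y, z}
Therefore, FOLLOW(R) = {$, x, y, z}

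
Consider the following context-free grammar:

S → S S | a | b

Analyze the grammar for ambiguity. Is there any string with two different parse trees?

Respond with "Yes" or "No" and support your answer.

Yes - the string 'b b a' has two distinct parse trees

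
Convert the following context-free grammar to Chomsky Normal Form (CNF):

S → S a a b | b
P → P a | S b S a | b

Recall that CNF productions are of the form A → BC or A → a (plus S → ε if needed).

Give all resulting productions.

TA → a; TB → b; S → b; P → b; S → S X0; X0 → TA X1; X1 → TA TB; P → P TA; P → S X2; X2 → TB X3; X3 → S TA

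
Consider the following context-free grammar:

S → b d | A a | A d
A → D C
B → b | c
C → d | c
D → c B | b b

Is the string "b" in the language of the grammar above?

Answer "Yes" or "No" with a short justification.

No - no valid derivation exists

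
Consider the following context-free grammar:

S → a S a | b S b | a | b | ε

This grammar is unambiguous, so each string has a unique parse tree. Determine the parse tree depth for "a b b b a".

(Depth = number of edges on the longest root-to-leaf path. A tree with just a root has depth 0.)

3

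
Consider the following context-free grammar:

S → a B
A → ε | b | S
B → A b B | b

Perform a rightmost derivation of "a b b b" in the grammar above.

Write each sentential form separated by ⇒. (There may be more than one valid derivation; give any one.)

S ⇒ a B ⇒ a A b B ⇒ a A b b ⇒ a b b b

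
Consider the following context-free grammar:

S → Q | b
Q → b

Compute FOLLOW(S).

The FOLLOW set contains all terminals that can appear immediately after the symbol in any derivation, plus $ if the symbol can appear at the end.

We compute FOLLOW(S) using the standard algorithm.
FOLLOW(S) starts with {$}.
FIRST(Q) = {b}
FIRST(S) = {b}
FOLLOW(Q) = {$}
FOLLOW(S) = {$}
Therefore, FOLLOW(S) = {$}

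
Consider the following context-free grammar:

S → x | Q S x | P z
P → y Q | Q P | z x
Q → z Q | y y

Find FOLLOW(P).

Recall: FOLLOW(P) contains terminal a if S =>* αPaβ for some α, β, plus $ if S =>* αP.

We compute FOLLOW(P) using the standard algorithm.
FOLLOW(S) starts with {$}.
FIRST(P) = {y, z}
FIRST(Q) = {y, z}
FIRST(S) = {x, y, z}
FOLLOW(P) = {z}
FOLLOW(Q) = {x, y, z}
FOLLOW(S) = {$, x}
Therefore, FOLLOW(P) = {z}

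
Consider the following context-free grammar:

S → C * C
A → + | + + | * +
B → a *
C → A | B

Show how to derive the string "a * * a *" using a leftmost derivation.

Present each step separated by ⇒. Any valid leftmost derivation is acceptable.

S ⇒ C * C ⇒ B * C ⇒ a * * C ⇒ a * * B ⇒ a * * a *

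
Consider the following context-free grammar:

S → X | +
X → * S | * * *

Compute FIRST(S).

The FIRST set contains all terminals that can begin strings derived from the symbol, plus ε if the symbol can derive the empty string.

We compute FIRST(S) using the standard algorithm.
FIRST(S) = {*, +}
FIRST(X) = {*}
Therefore, FIRST(S) = {*, +}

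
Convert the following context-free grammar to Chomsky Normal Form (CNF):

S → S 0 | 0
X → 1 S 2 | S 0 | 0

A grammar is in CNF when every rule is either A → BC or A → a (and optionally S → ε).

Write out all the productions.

T0 → 0; S → 0; T1 → 1; T2 → 2; X → 0; S → S T0; X → T1 X0; X0 → S T2; X → S T0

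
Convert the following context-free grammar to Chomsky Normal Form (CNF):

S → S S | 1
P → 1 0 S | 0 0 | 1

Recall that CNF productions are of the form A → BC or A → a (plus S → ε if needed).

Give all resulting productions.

S → 1; T1 → 1; T0 → 0; P → 1; S → S S; P → T1 X0; X0 → T0 S; P → T0 T0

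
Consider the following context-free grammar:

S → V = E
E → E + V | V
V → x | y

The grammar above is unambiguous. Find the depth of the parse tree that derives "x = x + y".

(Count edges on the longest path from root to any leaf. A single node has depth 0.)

4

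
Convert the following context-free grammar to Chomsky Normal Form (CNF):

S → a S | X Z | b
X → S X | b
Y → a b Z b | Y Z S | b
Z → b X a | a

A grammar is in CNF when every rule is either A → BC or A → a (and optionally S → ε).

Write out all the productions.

TA → a; S → b; X → b; TB → b; Y → b; Z → a; S → TA S; S → X Z; X → S X; Y → TA X0; X0 → TB X1; X1 → Z TB; Y → Y X2; X2 → Z S; Z → TB X3; X3 → X TA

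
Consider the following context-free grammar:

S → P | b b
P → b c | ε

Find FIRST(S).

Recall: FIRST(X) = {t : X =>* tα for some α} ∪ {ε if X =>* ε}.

We compute FIRST(S) using the standard algorithm.
FIRST(P) = {b, ε}
FIRST(S) = {b, ε}
Therefore, FIRST(S) = {b, ε}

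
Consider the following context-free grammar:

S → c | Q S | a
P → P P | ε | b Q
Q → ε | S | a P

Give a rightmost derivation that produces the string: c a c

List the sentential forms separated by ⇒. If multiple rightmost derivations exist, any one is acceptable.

S ⇒ Q S ⇒ Q c ⇒ S c ⇒ Q S c ⇒ Q a c ⇒ S a c ⇒ c a c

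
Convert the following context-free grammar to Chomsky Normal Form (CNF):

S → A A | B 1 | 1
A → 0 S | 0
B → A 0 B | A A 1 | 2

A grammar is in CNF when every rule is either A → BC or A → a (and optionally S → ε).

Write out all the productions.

T1 → 1; S → 1; T0 → 0; A → 0; B → 2; S → A A; S → B T1; A → T0 S; B → A X0; X0 → T0 B; B → A X1; X1 → A T1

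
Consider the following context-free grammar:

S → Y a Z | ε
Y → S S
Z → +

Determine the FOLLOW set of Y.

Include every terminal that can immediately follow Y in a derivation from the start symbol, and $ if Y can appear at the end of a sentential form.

We compute FOLLOW(Y) using the standard algorithm.
FOLLOW(S) starts with {$}.
FIRST(S) = {a, ε}
FIRST(Y) = {a, ε}
FIRST(Z) = {+}
FOLLOW(S) = {$, a}
FOLLOW(Y) = {a}
FOLLOW(Z) = {$, a}
Therefore, FOLLOW(Y) = {a}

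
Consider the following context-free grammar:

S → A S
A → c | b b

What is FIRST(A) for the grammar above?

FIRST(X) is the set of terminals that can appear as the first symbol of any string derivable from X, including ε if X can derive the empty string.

We compute FIRST(A) using the standard algorithm.
FIRST(A) = {b, c}
FIRST(S) = {b, c}
Therefore, FIRST(A) = {b, c}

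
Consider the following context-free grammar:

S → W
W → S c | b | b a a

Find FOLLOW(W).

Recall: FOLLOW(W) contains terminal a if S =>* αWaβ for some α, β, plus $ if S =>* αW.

We compute FOLLOW(W) using the standard algorithm.
FOLLOW(S) starts with {$}.
FIRST(S) = {b}
FIRST(W) = {b}
FOLLOW(S) = {$, c}
FOLLOW(W) = {$, c}
Therefore, FOLLOW(W) = {$, c}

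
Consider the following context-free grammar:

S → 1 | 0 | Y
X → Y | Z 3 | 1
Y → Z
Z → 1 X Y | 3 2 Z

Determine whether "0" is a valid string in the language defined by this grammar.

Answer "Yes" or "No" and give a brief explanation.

Yes - a valid derivation exists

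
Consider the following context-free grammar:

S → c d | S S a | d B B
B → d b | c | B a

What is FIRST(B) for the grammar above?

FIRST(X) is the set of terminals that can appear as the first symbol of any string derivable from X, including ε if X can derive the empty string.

We compute FIRST(B) using the standard algorithm.
FIRST(B) = {c, d}
FIRST(S) = {c, d}
Therefore, FIRST(B) = {c, d}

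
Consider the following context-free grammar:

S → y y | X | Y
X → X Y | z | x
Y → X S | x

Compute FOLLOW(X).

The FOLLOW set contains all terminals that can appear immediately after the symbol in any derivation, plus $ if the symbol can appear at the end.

We compute FOLLOW(X) using the standard algorithm.
FOLLOW(S) starts with {$}.
FIRST(S) = {x, y, z}
FIRST(X) = {x, z}
FIRST(Y) = {x, z}
FOLLOW(S) = {$, x, y, z}
FOLLOW(X) = {$, x, y, z}
FOLLOW(Y) = {$, x, y, z}
Therefore, FOLLOW(X) = {$, x, y, z}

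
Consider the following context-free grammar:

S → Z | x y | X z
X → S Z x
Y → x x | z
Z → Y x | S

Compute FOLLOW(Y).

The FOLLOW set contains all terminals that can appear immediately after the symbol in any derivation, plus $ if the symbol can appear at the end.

We compute FOLLOW(Y) using the standard algorithm.
FOLLOW(S) starts with {$}.
FIRST(S) = {x, z}
FIRST(X) = {x, z}
FIRST(Y) = {x, z}
FIRST(Z) = {x, z}
FOLLOW(S) = {$, x, z}
FOLLOW(X) = {z}
FOLLOW(Y) = {x}
FOLLOW(Z) = {$, x, z}
Therefore, FOLLOW(Y) = {x}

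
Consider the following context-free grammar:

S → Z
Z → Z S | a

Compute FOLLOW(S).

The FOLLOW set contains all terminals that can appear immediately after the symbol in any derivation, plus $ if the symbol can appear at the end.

We compute FOLLOW(S) using the standard algorithm.
FOLLOW(S) starts with {$}.
FIRST(S) = {a}
FIRST(Z) = {a}
FOLLOW(S) = {$, a}
FOLLOW(Z) = {$, a}
Therefore, FOLLOW(S) = {$, a}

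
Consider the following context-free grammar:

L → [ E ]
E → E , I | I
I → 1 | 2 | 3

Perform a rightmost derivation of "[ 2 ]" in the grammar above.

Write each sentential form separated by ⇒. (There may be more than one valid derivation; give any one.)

L ⇒ [ E ] ⇒ [ I ] ⇒ [ 2 ]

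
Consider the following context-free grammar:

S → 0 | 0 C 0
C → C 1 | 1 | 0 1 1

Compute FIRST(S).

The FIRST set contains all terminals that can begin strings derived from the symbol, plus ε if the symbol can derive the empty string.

We compute FIRST(S) using the standard algorithm.
FIRST(C) = {0, 1}
FIRST(S) = {0}
Therefore, FIRST(S) = {0}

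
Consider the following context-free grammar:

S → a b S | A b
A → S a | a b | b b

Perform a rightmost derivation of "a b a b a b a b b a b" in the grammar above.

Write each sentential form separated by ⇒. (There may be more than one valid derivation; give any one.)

S ⇒ a b S ⇒ a b a b S ⇒ a b a b a b S ⇒ a b a b a b A b ⇒ a b a b a b S a b ⇒ a b a b a b A b a b ⇒ a b a b a b a b b a b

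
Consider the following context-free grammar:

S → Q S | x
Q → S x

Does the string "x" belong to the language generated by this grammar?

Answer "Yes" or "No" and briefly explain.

Yes - a valid derivation exists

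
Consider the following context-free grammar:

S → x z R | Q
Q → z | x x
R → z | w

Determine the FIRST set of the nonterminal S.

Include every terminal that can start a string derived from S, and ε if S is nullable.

We compute FIRST(S) using the standard algorithm.
FIRST(Q) = {x, z}
FIRST(R) = {w, z}
FIRST(S) = {x, z}
Therefore, FIRST(S) = {x, z}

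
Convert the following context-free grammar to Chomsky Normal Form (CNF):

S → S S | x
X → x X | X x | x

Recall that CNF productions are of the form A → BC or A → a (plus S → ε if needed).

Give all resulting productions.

S → x; TX → x; X → x; S → S S; X → TX X; X → X TX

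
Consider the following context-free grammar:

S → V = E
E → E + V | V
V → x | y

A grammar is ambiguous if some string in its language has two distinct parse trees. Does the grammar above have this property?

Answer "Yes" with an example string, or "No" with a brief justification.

No - the grammar is unambiguous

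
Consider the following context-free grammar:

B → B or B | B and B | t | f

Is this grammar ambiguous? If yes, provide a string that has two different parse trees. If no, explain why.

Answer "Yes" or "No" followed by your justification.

Yes - the string 't or t and f and t' has two distinct leftmost derivations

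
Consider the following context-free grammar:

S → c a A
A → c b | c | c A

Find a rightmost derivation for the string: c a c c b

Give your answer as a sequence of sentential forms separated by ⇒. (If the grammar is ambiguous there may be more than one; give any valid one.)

S ⇒ c a A ⇒ c a c A ⇒ c a c c b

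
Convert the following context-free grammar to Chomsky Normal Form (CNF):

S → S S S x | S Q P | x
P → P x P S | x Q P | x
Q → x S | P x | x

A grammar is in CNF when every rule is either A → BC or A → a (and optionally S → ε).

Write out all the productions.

TX → x; S → x; P → x; Q → x; S → S X0; X0 → S X1; X1 → S TX; S → S X2; X2 → Q P; P → P X3; X3 → TX X4; X4 → P S; P → TX X5; X5 → Q P; Q → TX S; Q → P TX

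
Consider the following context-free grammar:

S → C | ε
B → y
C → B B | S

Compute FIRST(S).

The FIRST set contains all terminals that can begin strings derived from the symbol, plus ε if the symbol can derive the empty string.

We compute FIRST(S) using the standard algorithm.
FIRST(B) = {y}
FIRST(C) = {y, ε}
FIRST(S) = {y, ε}
Therefore, FIRST(S) = {y, ε}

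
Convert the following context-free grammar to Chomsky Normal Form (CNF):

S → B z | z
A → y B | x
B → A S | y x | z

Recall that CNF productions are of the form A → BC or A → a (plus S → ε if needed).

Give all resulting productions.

TZ → z; S → z; TY → y; A → x; TX → x; B → z; S → B TZ; A → TY B; B → A S; B → TY TX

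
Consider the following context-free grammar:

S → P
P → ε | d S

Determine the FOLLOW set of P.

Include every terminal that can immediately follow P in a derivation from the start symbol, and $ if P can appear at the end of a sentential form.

We compute FOLLOW(P) using the standard algorithm.
FOLLOW(S) starts with {$}.
FIRST(P) = {d, ε}
FIRST(S) = {d, ε}
FOLLOW(P) = {$}
FOLLOW(S) = {$}
Therefore, FOLLOW(P) = {$}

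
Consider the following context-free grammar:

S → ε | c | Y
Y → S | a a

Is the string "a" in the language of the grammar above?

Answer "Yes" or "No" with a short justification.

No - no valid derivation exists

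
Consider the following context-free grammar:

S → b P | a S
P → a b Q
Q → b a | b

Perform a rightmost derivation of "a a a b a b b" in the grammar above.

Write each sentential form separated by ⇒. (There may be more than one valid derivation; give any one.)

S ⇒ a S ⇒ a a S ⇒ a a a S ⇒ a a a b P ⇒ a a a b a b Q ⇒ a a a b a b b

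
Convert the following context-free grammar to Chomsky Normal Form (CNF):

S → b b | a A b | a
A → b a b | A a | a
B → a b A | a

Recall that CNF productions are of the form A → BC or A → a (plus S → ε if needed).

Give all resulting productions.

TB → b; TA → a; S → a; A → a; B → a; S → TB TB; S → TA X0; X0 → A TB; A → TB X1; X1 → TA TB; A → A TA; B → TA X2; X2 → TB A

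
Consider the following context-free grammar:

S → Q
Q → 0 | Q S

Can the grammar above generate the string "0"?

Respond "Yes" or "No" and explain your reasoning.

Yes - a valid derivation exists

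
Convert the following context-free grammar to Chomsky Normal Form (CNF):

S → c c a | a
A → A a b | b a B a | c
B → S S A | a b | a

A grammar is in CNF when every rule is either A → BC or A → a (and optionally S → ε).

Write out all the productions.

TC → c; TA → a; S → a; TB → b; A → c; B → a; S → TC X0; X0 → TC TA; A → A X1; X1 → TA TB; A → TB X2; X2 → TA X3; X3 → B TA; B → S X4; X4 → S A; B → TA TB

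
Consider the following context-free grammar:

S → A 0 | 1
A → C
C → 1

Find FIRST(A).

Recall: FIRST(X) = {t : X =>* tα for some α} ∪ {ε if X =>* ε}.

We compute FIRST(A) using the standard algorithm.
FIRST(A) = {1}
FIRST(C) = {1}
FIRST(S) = {1}
Therefore, FIRST(A) = {1}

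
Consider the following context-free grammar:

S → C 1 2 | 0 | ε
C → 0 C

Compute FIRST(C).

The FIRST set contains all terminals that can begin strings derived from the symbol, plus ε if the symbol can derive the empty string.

We compute FIRST(C) using the standard algorithm.
FIRST(C) = {0}
FIRST(S) = {0, ε}
Therefore, FIRST(C) = {0}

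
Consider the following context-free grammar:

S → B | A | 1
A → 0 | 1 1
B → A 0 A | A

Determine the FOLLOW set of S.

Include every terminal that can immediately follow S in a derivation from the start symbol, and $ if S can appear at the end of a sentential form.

We compute FOLLOW(S) using the standard algorithm.
FOLLOW(S) starts with {$}.
FIRST(A) = {0, 1}
FIRST(B) = {0, 1}
FIRST(S) = {0, 1}
FOLLOW(A) = {$, 0}
FOLLOW(B) = {$}
FOLLOW(S) = {$}
Therefore, FOLLOW(S) = {$}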